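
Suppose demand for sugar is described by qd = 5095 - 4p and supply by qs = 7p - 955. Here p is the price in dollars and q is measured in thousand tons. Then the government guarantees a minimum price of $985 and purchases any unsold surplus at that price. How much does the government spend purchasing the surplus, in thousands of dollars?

Without the control the market clears where 5095 - 4p = 7p - 955, i.e. p* = 550 and q* = 2895.
Since 985 > 550, the floor is binding.
At p = 985: qd = 5095 - 4·985 = 1155 and qs = 7·985 - 955 = 5940.
Surplus = qs - qd = 4785.
Government expenditure = surplus × support price = 4785 × 985 = 4713225.

4713225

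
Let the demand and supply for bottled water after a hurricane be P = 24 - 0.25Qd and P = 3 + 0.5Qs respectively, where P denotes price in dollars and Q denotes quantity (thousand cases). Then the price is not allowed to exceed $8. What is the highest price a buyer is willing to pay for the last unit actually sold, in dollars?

21.5

Rearranging demand gives Qd = 96 - 4P; rearranging supply gives Qs = 2P - 6. In a free market, 96 - 4P = 2P - 6 gives the equilibrium P* = 17, Q* = 28.
Since 8 < 17, the ceiling is binding.
At P = 8: Qd = 96 - 4·8 = 64 and Qs = 2·8 - 6 = 10.
Only 10 units reach the market. On the demand curve, the marginal buyer's willingness to pay at Q = 10 is (96 - 10)/4 = 21.5.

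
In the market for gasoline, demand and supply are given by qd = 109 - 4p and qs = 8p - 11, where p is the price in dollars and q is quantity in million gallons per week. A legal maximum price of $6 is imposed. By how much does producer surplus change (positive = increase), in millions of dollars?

-212

In a free market, 109 - 4p = 8p - 11 gives the equilibrium p* = 10, q* = 69.
The ceiling of 6 is below the equilibrium price 10, so it binds.
At p = 6: qd = 109 - 4·6 = 85 and qs = 8·6 - 11 = 37.
Producer surplus without the control is ½ · (10 - 1.375) · 69 = 297.5625.
With the ceiling, producers sell 37 units at 6, so PS = ½ · (6 - 1.375) · 37 = 85.5625.
Change in producer surplus = 85.5625 - 297.5625 = -212.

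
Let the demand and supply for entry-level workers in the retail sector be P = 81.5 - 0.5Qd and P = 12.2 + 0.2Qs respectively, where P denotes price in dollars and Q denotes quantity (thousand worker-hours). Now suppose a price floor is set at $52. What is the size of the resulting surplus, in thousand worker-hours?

Rearranging demand gives Qd = 163 - 2P; rearranging supply gives Qs = 5P - 61. In a free market, 163 - 2P = 5P - 61 gives the equilibrium P* = 32, Q* = 99.
The floor of 52 is above the equilibrium price 32, so it binds.
At P = 52: Qd = 163 - 2·52 = 59 and Qs = 5·52 - 61 = 199.
Surplus = Qs - Qd = 199 - 59 = 140.

140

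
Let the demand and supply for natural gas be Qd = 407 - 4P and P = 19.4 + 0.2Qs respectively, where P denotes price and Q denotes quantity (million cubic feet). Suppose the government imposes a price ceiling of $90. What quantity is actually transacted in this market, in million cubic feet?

Rearranging supply gives Qs = 5P - 97. Without the control the market clears where 407 - 4P = 5P - 97, i.e. P* = 56 and Q* = 183.
The ceiling of 90 is above the equilibrium price 56, so it is not binding; the market clears at P* = 56, Q* = 183.

183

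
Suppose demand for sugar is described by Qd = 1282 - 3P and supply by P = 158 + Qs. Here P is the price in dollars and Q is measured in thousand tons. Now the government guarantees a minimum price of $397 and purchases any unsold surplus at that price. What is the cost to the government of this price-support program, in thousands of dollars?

Rearranging supply gives Qs = P - 158. In a free market, 1282 - 3P = P - 158 gives the equilibrium P* = 360, Q* = 202.
The floor of 397 is above the equilibrium price 360, so it binds.
At P = 397: Qd = 1282 - 3·397 = 91 and Qs = 397 - 158 = 239.
Surplus = Qs - Qd = 148.
Government expenditure = surplus × support price = 148 × 397 = 58756.

58756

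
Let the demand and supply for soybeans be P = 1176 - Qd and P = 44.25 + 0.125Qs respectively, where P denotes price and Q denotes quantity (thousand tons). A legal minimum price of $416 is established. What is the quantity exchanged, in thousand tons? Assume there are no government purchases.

760

Rearranging demand gives Qd = 1176 - P; rearranging supply gives Qs = 8P - 354. Setting quantity demanded equal to quantity supplied, 1176 - P = 8P - 354, gives P* = 170 and Q* = 1006.
The floor of 416 is above the equilibrium price 170, so it binds.
At P = 416: Qd = 1176 - 416 = 760 and Qs = 8·416 - 354 = 2974.
The quantity actually transacted is the short side, demand: 760.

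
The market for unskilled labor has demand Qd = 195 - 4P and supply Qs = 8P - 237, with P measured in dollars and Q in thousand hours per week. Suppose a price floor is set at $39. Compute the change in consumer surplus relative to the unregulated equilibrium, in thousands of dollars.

Setting quantity demanded equal to quantity supplied, 195 - 4P = 8P - 237, gives P* = 36 and Q* = 51.
Because the floor (39) lies above the market-clearing price, it is binding.
At P = 39: Qd = 195 - 4·39 = 39 and Qs = 8·39 - 237 = 75.
Consumer surplus without the control is ½ · (48.75 - 36) · 51 = 325.125.
With the floor, consumers buy 39 units at 39, so CS = ½ · (48.75 - 39) · 39 = 190.125.
Change in consumer surplus = 190.125 - 325.125 = -135.

-135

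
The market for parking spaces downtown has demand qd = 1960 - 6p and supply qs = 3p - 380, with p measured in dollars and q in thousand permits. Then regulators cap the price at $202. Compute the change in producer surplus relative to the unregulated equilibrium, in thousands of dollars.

-18154

Equilibrium: 1960 - 6p = 3p - 380, so 2340 = 9p and p* = 260, q* = 400.
The ceiling of 202 is below the equilibrium price 260, so it binds.
At p = 202: qd = 1960 - 6·202 = 748 and qs = 3·202 - 380 = 226.
Producer surplus without the control is ½ · (260 - 380/3) · 400 = 80000/3.
With the ceiling, producers sell 226 units at 202, so PS = ½ · (202 - 380/3) · 226 = 25538/3.
Change in producer surplus = 25538/3 - 80000/3 = -18154.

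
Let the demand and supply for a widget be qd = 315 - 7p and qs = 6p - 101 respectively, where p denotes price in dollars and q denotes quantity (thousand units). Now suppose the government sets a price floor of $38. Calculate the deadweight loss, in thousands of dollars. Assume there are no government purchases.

273

In a free market, 315 - 7p = 6p - 101 gives the equilibrium p* = 32, q* = 91.
Because the floor (38) lies above the market-clearing price, it is binding.
At p = 38: qd = 315 - 7·38 = 49 and qs = 6·38 - 101 = 127.
Quantity traded falls to 49. At q = 49 the demand price is (315 - 49)/7 = 38 and the supply price is (101 + 49)/6 = 25.
Deadweight loss = ½ · (38 - 25) · (91 - 49) = ½ · 13 · 42 = 273.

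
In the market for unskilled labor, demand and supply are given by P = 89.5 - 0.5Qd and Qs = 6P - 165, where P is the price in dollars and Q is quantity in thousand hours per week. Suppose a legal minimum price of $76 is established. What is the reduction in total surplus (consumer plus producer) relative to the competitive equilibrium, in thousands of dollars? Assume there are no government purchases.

Rearranging demand gives Qd = 179 - 2P. Equilibrium: 179 - 2P = 6P - 165, so 344 = 8P and P* = 43, Q* = 93.
The floor of 76 is above the equilibrium price 43, so it binds.
At P = 76: Qd = 179 - 2·76 = 27 and Qs = 6·76 - 165 = 291.
Quantity traded falls to 27. At Q = 27 the demand price is (179 - 27)/2 = 76 and the supply price is (165 + 27)/6 = 32.
Deadweight loss = ½ · (76 - 32) · (93 - 27) = ½ · 44 · 66 = 1452.

1452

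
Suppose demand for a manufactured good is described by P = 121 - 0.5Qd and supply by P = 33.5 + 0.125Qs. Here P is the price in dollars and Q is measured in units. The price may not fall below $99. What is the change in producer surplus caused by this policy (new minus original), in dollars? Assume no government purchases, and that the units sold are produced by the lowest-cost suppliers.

1536

Rearranging demand gives Qd = 242 - 2P; rearranging supply gives Qs = 8P - 268. In a free market, 242 - 2P = 8P - 268 gives the equilibrium P* = 51, Q* = 140.
Because the floor (99) lies above the market-clearing price, it is binding.
At P = 99: Qd = 242 - 2·99 = 44 and Qs = 8·99 - 268 = 524.
Producer surplus without the control is ½ · (51 - 33.5) · 140 = 1225.
With the floor, 44 units are sold at 99. The supply price at Q = 44 is 39, so PS = ½ · [(99 - 33.5) + (99 - 39)] · 44 = 2761.
Change in producer surplus = 2761 - 1225 = 1536.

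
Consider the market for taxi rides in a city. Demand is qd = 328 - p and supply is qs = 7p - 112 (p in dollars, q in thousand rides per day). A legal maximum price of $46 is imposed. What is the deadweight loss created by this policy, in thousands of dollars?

Without the control the market clears where 328 - p = 7p - 112, i.e. p* = 55 and q* = 273.
Because the ceiling (46) lies below the market-clearing price, it is binding.
At p = 46: qd = 328 - 46 = 282 and qs = 7·46 - 112 = 210.
Quantity traded falls to 210. At q = 210 the demand price is 328 - 210 = 118 and the supply price is (112 + 210)/7 = 46.
Deadweight loss = ½ · (118 - 46) · (273 - 210) = ½ · 72 · 63 = 2268.

2268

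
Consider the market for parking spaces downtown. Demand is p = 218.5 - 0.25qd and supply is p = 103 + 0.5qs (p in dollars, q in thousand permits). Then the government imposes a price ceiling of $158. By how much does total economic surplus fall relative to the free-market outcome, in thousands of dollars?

726

Rearranging demand gives qd = 874 - 4p; rearranging supply gives qs = 2p - 206. Setting quantity demanded equal to quantity supplied, 874 - 4p = 2p - 206, gives p* = 180 and q* = 154.
Since 158 < 180, the ceiling is binding.
At p = 158: qd = 874 - 4·158 = 242 and qs = 2·158 - 206 = 110.
Quantity traded falls to 110. At q = 110 the demand price is (874 - 110)/4 = 191 and the supply price is (206 + 110)/2 = 158.
Deadweight loss = ½ · (191 - 158) · (154 - 110) = ½ · 33 · 44 = 726.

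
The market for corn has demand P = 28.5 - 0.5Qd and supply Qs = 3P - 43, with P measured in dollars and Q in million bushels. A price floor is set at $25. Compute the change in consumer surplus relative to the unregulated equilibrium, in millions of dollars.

-60

Rearranging demand gives Qd = 57 - 2P. Equilibrium: 57 - 2P = 3P - 43, so 100 = 5P and P* = 20, Q* = 17.
Since 25 > 20, the floor is binding.
At P = 25: Qd = 57 - 2·25 = 7 and Qs = 3·25 - 43 = 32.
Consumer surplus without the control is ½ · (28.5 - 20) · 17 = 72.25.
With the floor, consumers buy 7 units at 25, so CS = ½ · (28.5 - 25) · 7 = 12.25.
Change in consumer surplus = 12.25 - 72.25 = -60.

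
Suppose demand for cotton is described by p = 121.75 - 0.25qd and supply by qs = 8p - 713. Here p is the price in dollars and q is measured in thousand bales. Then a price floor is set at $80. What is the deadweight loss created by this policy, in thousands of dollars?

Rearranging demand gives qd = 487 - 4p. Without the control the market clears where 487 - 4p = 8p - 713, i.e. p* = 100 and q* = 87.
The floor of 80 is below the equilibrium price 100, so it is not binding; the market clears at p* = 100, q* = 87.
Since the control does not bind, no trades are prevented and deadweight loss is zero.

0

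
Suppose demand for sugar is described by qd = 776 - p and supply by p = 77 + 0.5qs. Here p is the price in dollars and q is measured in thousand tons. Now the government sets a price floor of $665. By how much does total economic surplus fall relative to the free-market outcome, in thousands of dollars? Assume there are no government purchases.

94518.75

Rearranging supply gives qs = 2p - 154. In a free market, 776 - p = 2p - 154 gives the equilibrium p* = 310, q* = 466.
The floor of 665 is above the equilibrium price 310, so it binds.
At p = 665: qd = 776 - 665 = 111 and qs = 2·665 - 154 = 1176.
Quantity traded falls to 111. At q = 111 the demand price is 776 - 111 = 665 and the supply price is (154 + 111)/2 = 132.5.
Deadweight loss = ½ · (665 - 132.5) · (466 - 111) = ½ · 532.5 · 355 = 94518.75.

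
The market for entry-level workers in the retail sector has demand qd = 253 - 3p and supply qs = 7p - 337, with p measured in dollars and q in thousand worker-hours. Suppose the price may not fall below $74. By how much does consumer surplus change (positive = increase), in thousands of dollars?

-802.5

In a free market, 253 - 3p = 7p - 337 gives the equilibrium p* = 59, q* = 76.
Since 74 > 59, the floor is binding.
At p = 74: qd = 253 - 3·74 = 31 and qs = 7·74 - 337 = 181.
Consumer surplus without the control is ½ · (253/3 - 59) · 76 = 2888/3.
With the floor, consumers buy 31 units at 74, so CS = ½ · (253/3 - 74) · 31 = 961/6.
Change in consumer surplus = 961/6 - 2888/3 = -802.5.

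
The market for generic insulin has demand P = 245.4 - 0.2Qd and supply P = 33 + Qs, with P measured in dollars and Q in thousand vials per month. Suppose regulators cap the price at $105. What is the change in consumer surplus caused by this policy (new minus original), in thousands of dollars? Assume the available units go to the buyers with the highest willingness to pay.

Rearranging demand gives Qd = 1227 - 5P; rearranging supply gives Qs = P - 33. Without the control the market clears where 1227 - 5P = P - 33, i.e. P* = 210 and Q* = 177.
Because the ceiling (105) lies below the market-clearing price, it is binding.
At P = 105: Qd = 1227 - 5·105 = 702 and Qs = 105 - 33 = 72.
Consumer surplus without the control is ½ · (245.4 - 210) · 177 = 3132.9.
With the ceiling, 72 units are sold at 105 (assume they go to the highest-value buyers). The demand price at Q = 72 is 231, so CS = ½ · [(245.4 - 105) + (231 - 105)] · 72 = 9590.4.
Change in consumer surplus = 9590.4 - 3132.9 = 6457.5.

6457.5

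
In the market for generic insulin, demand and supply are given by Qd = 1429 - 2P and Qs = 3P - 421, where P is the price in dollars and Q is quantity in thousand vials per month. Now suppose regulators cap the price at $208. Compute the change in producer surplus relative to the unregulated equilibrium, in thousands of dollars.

-72252

In a free market, 1429 - 2P = 3P - 421 gives the equilibrium P* = 370, Q* = 689.
The ceiling of 208 is below the equilibrium price 370, so it binds.
At P = 208: Qd = 1429 - 2·208 = 1013 and Qs = 3·208 - 421 = 203.
Producer surplus without the control is ½ · (370 - 421/3) · 689 = 474721/6.
With the ceiling, producers sell 203 units at 208, so PS = ½ · (208 - 421/3) · 203 = 41209/6.
Change in producer surplus = 41209/6 - 474721/6 = -72252.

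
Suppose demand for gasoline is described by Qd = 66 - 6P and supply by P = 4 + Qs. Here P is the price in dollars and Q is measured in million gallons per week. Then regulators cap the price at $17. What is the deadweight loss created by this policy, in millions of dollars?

Rearranging supply gives Qs = P - 4. Setting quantity demanded equal to quantity supplied, 66 - 6P = P - 4, gives P* = 10 and Q* = 6.
Since 17 is above P* = 10, the ceiling does not bind and the free-market outcome prevails.
Since the control does not bind, no trades are prevented and deadweight loss is zero.

0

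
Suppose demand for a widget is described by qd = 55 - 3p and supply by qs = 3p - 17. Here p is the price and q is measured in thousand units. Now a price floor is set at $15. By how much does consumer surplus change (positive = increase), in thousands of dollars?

-43.5

Equilibrium: 55 - 3p = 3p - 17, so 72 = 6p and p* = 12, q* = 19.
The floor of 15 is above the equilibrium price 12, so it binds.
At p = 15: qd = 55 - 3·15 = 10 and qs = 3·15 - 17 = 28.
Consumer surplus without the control is ½ · (55/3 - 12) · 19 = 361/6.
With the floor, consumers buy 10 units at 15, so CS = ½ · (55/3 - 15) · 10 = 50/3.
Change in consumer surplus = 50/3 - 361/6 = -43.5.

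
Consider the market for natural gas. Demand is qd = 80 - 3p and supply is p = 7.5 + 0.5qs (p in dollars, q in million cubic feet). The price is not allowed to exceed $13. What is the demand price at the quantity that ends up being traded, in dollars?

Rearranging supply gives qs = 2p - 15. Without the control the market clears where 80 - 3p = 2p - 15, i.e. p* = 19 and q* = 23.
Since 13 < 19, the ceiling is binding.
At p = 13: qd = 80 - 3·13 = 41 and qs = 2·13 - 15 = 11.
Only 11 units reach the market. On the demand curve, the marginal buyer's willingness to pay at q = 11 is (80 - 11)/3 = 23.

23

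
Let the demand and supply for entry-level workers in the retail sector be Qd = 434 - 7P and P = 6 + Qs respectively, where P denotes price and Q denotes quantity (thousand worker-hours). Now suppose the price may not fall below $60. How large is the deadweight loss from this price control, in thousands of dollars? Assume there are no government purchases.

Rearranging supply gives Qs = P - 6. Setting quantity demanded equal to quantity supplied, 434 - 7P = P - 6, gives P* = 55 and Q* = 49.
Since 60 > 55, the floor is binding.
At P = 60: Qd = 434 - 7·60 = 14 and Qs = 60 - 6 = 54.
Quantity traded falls to 14. At Q = 14 the demand price is (434 - 14)/7 = 60 and the supply price is 6 + 14 = 20.
Deadweight loss = ½ · (60 - 20) · (49 - 14) = ½ · 40 · 35 = 700.

700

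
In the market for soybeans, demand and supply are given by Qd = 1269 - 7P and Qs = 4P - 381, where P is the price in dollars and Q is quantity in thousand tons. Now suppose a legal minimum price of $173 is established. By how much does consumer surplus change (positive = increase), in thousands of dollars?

-3185.5

Setting quantity demanded equal to quantity supplied, 1269 - 7P = 4P - 381, gives P* = 150 and Q* = 219.
Since 173 > 150, the floor is binding.
At P = 173: Qd = 1269 - 7·173 = 58 and Qs = 4·173 - 381 = 311.
Consumer surplus without the control is ½ · (1269/7 - 150) · 219 = 47961/14.
With the floor, consumers buy 58 units at 173, so CS = ½ · (1269/7 - 173) · 58 = 1682/7.
Change in consumer surplus = 1682/7 - 47961/14 = -3185.5.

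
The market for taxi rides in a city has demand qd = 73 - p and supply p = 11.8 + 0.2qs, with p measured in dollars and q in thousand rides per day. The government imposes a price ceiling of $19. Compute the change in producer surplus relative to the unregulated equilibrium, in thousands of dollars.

-130.5

Rearranging supply gives qs = 5p - 59. Equilibrium: 73 - p = 5p - 59, so 132 = 6p and p* = 22, q* = 51.
Since 19 < 22, the ceiling is binding.
At p = 19: qd = 73 - 19 = 54 and qs = 5·19 - 59 = 36.
Producer surplus without the control is ½ · (22 - 11.8) · 51 = 260.1.
With the ceiling, producers sell 36 units at 19, so PS = ½ · (19 - 11.8) · 36 = 129.6.
Change in producer surplus = 129.6 - 260.1 = -130.5.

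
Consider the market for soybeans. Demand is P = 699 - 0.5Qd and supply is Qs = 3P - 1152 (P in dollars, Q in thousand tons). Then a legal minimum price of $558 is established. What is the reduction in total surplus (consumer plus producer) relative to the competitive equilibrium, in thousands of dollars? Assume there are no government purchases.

Rearranging demand gives Qd = 1398 - 2P. Without the control the market clears where 1398 - 2P = 3P - 1152, i.e. P* = 510 and Q* = 378.
Since 558 > 510, the floor is binding.
At P = 558: Qd = 1398 - 2·558 = 282 and Qs = 3·558 - 1152 = 522.
Quantity traded falls to 282. At Q = 282 the demand price is (1398 - 282)/2 = 558 and the supply price is (1152 + 282)/3 = 478.
Deadweight loss = ½ · (558 - 478) · (378 - 282) = ½ · 80 · 96 = 3840.

3840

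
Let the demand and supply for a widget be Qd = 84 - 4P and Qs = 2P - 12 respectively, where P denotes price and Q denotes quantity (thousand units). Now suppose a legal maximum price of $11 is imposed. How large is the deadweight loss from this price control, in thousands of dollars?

In a free market, 84 - 4P = 2P - 12 gives the equilibrium P* = 16, Q* = 20.
Since 11 < 16, the ceiling is binding.
At P = 11: Qd = 84 - 4·11 = 40 and Qs = 2·11 - 12 = 10.
Quantity traded falls to 10. At Q = 10 the demand price is (84 - 10)/4 = 18.5 and the supply price is (12 + 10)/2 = 11.
Deadweight loss = ½ · (18.5 - 11) · (20 - 10) = ½ · 7.5 · 10 = 37.5.

37.5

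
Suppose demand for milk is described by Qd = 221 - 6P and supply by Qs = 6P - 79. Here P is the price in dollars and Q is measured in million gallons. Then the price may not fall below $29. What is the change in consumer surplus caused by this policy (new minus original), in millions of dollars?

Without the control the market clears where 221 - 6P = 6P - 79, i.e. P* = 25 and Q* = 71.
Because the floor (29) lies above the market-clearing price, it is binding.
At P = 29: Qd = 221 - 6·29 = 47 and Qs = 6·29 - 79 = 95.
Consumer surplus without the control is ½ · (221/6 - 25) · 71 = 5041/12.
With the floor, consumers buy 47 units at 29, so CS = ½ · (221/6 - 29) · 47 = 2209/12.
Change in consumer surplus = 2209/12 - 5041/12 = -236.

-236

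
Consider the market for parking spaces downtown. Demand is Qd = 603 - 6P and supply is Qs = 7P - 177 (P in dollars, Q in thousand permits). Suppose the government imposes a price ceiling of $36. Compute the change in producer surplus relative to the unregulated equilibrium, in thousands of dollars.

-3816

Setting quantity demanded equal to quantity supplied, 603 - 6P = 7P - 177, gives P* = 60 and Q* = 243.
Since 36 < 60, the ceiling is binding.
At P = 36: Qd = 603 - 6·36 = 387 and Qs = 7·36 - 177 = 75.
Producer surplus without the control is ½ · (60 - 177/7) · 243 = 59049/14.
With the ceiling, producers sell 75 units at 36, so PS = ½ · (36 - 177/7) · 75 = 5625/14.
Change in producer surplus = 5625/14 - 59049/14 = -3816.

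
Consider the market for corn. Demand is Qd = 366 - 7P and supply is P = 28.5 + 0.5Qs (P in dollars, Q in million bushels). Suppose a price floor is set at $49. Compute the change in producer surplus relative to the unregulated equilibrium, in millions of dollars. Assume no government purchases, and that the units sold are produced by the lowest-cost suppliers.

-3

Rearranging supply gives Qs = 2P - 57. Without the control the market clears where 366 - 7P = 2P - 57, i.e. P* = 47 and Q* = 37.
Because the floor (49) lies above the market-clearing price, it is binding.
At P = 49: Qd = 366 - 7·49 = 23 and Qs = 2·49 - 57 = 41.
Producer surplus without the control is ½ · (47 - 28.5) · 37 = 342.25.
With the floor, 23 units are sold at 49. The supply price at Q = 23 is 40, so PS = ½ · [(49 - 28.5) + (49 - 40)] · 23 = 339.25.
Change in producer surplus = 339.25 - 342.25 = -3.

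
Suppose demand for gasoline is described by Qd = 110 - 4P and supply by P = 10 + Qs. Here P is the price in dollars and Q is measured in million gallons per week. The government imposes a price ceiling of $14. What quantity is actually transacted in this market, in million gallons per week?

4

Rearranging supply gives Qs = P - 10. Setting quantity demanded equal to quantity supplied, 110 - 4P = P - 10, gives P* = 24 and Q* = 14.
The ceiling of 14 is below the equilibrium price 24, so it binds.
At P = 14: Qd = 110 - 4·14 = 54 and Qs = 14 - 10 = 4.
The quantity actually transacted is the short side, supply: 4.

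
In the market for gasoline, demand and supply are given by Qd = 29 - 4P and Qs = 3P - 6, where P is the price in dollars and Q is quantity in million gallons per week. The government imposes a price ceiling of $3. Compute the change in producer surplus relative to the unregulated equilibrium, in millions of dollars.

-12

Equilibrium: 29 - 4P = 3P - 6, so 35 = 7P and P* = 5, Q* = 9.
Since 3 < 5, the ceiling is binding.
At P = 3: Qd = 29 - 4·3 = 17 and Qs = 3·3 - 6 = 3.
Producer surplus without the control is ½ · (5 - 2) · 9 = 13.5.
With the ceiling, producers sell 3 units at 3, so PS = ½ · (3 - 2) · 3 = 1.5.
Change in producer surplus = 1.5 - 13.5 = -12.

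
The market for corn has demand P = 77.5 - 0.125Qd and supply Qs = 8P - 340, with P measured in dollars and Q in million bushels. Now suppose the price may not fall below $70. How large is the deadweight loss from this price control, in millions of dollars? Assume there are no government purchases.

800

Rearranging demand gives Qd = 620 - 8P. Setting quantity demanded equal to quantity supplied, 620 - 8P = 8P - 340, gives P* = 60 and Q* = 140.
Because the floor (70) lies above the market-clearing price, it is binding.
At P = 70: Qd = 620 - 8·70 = 60 and Qs = 8·70 - 340 = 220.
Quantity traded falls to 60. At Q = 60 the demand price is (620 - 60)/8 = 70 and the supply price is (340 + 60)/8 = 50.
Deadweight loss = ½ · (70 - 50) · (140 - 60) = ½ · 20 · 80 = 800.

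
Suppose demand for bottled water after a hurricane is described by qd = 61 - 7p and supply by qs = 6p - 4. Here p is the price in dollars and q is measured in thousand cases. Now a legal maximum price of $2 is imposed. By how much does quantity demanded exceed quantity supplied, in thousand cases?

Setting quantity demanded equal to quantity supplied, 61 - 7p = 6p - 4, gives p* = 5 and q* = 26.
Since 2 < 5, the ceiling is binding.
At p = 2: qd = 61 - 7·2 = 47 and qs = 6·2 - 4 = 8.
Shortage = qd - qs = 47 - 8 = 39.

39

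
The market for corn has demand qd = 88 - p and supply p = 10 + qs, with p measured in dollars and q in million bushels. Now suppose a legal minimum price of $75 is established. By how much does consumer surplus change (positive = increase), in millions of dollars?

Rearranging supply gives qs = p - 10. In a free market, 88 - p = p - 10 gives the equilibrium p* = 49, q* = 39.
Since 75 > 49, the floor is binding.
At p = 75: qd = 88 - 75 = 13 and qs = 75 - 10 = 65.
Consumer surplus without the control is ½ · (88 - 49) · 39 = 760.5.
With the floor, consumers buy 13 units at 75, so CS = ½ · (88 - 75) · 13 = 84.5.
Change in consumer surplus = 84.5 - 760.5 = -676.

-676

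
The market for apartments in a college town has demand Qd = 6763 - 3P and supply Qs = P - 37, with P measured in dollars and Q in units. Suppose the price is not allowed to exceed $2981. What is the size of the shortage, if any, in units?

In a free market, 6763 - 3P = P - 37 gives the equilibrium P* = 1700, Q* = 1663.
Since 2981 is above P* = 1700, the ceiling does not bind and the free-market outcome prevails.
Since the control does not bind, there is no shortage.

0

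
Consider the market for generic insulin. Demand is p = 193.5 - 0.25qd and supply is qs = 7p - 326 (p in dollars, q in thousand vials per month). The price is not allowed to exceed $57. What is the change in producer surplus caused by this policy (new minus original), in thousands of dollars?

-9610.5

Rearranging demand gives qd = 774 - 4p. Without the control the market clears where 774 - 4p = 7p - 326, i.e. p* = 100 and q* = 374.
The ceiling of 57 is below the equilibrium price 100, so it binds.
At p = 57: qd = 774 - 4·57 = 546 and qs = 7·57 - 326 = 73.
Producer surplus without the control is ½ · (100 - 326/7) · 374 = 69938/7.
With the ceiling, producers sell 73 units at 57, so PS = ½ · (57 - 326/7) · 73 = 5329/14.
Change in producer surplus = 5329/14 - 69938/7 = -9610.5.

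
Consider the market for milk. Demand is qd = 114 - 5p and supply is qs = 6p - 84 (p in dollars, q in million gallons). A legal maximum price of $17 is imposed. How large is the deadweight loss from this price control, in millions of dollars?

In a free market, 114 - 5p = 6p - 84 gives the equilibrium p* = 18, q* = 24.
Since 17 < 18, the ceiling is binding.
At p = 17: qd = 114 - 5·17 = 29 and qs = 6·17 - 84 = 18.
Quantity traded falls to 18. At q = 18 the demand price is (114 - 18)/5 = 19.2 and the supply price is (84 + 18)/6 = 17.
Deadweight loss = ½ · (19.2 - 17) · (24 - 18) = ½ · 2.2 · 6 = 6.6.

6.6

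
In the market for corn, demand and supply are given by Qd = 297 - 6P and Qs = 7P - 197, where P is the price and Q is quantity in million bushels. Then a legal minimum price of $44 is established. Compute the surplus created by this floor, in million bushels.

78

Without the control the market clears where 297 - 6P = 7P - 197, i.e. P* = 38 and Q* = 69.
Since 44 > 38, the floor is binding.
At P = 44: Qd = 297 - 6·44 = 33 and Qs = 7·44 - 197 = 111.
Surplus = Qs - Qd = 111 - 33 = 78.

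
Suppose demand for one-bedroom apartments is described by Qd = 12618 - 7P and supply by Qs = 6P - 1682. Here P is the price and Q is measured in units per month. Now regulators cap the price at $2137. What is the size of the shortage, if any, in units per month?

0

Without the control the market clears where 12618 - 7P = 6P - 1682, i.e. P* = 1100 and Q* = 4918.
Since 2137 is above P* = 1100, the ceiling does not bind and the free-market outcome prevails.
Since the control does not bind, there is no shortage.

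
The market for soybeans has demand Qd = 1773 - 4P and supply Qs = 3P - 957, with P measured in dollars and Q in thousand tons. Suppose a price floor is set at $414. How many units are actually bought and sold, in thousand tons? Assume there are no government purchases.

117

Equilibrium: 1773 - 4P = 3P - 957, so 2730 = 7P and P* = 390, Q* = 213.
Because the floor (414) lies above the market-clearing price, it is binding.
At P = 414: Qd = 1773 - 4·414 = 117 and Qs = 3·414 - 957 = 285.
The quantity actually transacted is the short side, demand: 117.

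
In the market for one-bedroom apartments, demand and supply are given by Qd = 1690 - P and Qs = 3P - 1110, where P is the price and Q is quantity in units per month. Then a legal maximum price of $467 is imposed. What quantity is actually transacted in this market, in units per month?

Equilibrium: 1690 - P = 3P - 1110, so 2800 = 4P and P* = 700, Q* = 990.
The ceiling of 467 is below the equilibrium price 700, so it binds.
At P = 467: Qd = 1690 - 467 = 1223 and Qs = 3·467 - 1110 = 291.
The quantity actually transacted is the short side, supply: 291.

291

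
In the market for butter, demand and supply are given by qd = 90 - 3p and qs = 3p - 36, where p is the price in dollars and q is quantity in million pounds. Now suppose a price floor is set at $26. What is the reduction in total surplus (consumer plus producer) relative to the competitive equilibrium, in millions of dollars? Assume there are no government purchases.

In a free market, 90 - 3p = 3p - 36 gives the equilibrium p* = 21, q* = 27.
Because the floor (26) lies above the market-clearing price, it is binding.
At p = 26: qd = 90 - 3·26 = 12 and qs = 3·26 - 36 = 42.
Quantity traded falls to 12. At q = 12 the demand price is (90 - 12)/3 = 26 and the supply price is (36 + 12)/3 = 16.
Deadweight loss = ½ · (26 - 16) · (27 - 12) = ½ · 10 · 15 = 75.

75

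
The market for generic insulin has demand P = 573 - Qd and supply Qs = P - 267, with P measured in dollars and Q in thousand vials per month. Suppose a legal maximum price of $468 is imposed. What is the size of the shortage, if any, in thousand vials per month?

0

Rearranging demand gives Qd = 573 - P. In a free market, 573 - P = P - 267 gives the equilibrium P* = 420, Q* = 153.
The ceiling of 468 is above the equilibrium price 420, so it is not binding; the market clears at P* = 420, Q* = 153.
Since the control does not bind, there is no shortage.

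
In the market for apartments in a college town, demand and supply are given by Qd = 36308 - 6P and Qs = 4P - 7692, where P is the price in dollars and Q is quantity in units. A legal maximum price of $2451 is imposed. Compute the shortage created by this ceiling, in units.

Setting quantity demanded equal to quantity supplied, 36308 - 6P = 4P - 7692, gives P* = 4400 and Q* = 9908.
Since 2451 < 4400, the ceiling is binding.
At P = 2451: Qd = 36308 - 6·2451 = 21602 and Qs = 4·2451 - 7692 = 2112.
Shortage = Qd - Qs = 21602 - 2112 = 19490.

19490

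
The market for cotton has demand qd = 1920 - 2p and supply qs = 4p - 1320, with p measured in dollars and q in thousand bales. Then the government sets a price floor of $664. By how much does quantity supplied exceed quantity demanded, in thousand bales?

Equilibrium: 1920 - 2p = 4p - 1320, so 3240 = 6p and p* = 540, q* = 840.
Because the floor (664) lies above the market-clearing price, it is binding.
At p = 664: qd = 1920 - 2·664 = 592 and qs = 4·664 - 1320 = 1336.
Surplus = qs - qd = 1336 - 592 = 744.

744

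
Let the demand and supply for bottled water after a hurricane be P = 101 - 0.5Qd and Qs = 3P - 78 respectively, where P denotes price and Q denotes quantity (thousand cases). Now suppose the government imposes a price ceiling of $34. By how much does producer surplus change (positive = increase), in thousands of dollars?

-1254

Rearranging demand gives Qd = 202 - 2P. Without the control the market clears where 202 - 2P = 3P - 78, i.e. P* = 56 and Q* = 90.
Since 34 < 56, the ceiling is binding.
At P = 34: Qd = 202 - 2·34 = 134 and Qs = 3·34 - 78 = 24.
Producer surplus without the control is ½ · (56 - 26) · 90 = 1350.
With the ceiling, producers sell 24 units at 34, so PS = ½ · (34 - 26) · 24 = 96.
Change in producer surplus = 96 - 1350 = -1254.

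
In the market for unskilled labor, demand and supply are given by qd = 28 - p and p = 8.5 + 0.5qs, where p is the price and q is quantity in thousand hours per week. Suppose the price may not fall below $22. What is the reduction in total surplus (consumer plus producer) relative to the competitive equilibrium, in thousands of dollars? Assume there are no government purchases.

Rearranging supply gives qs = 2p - 17. Without the control the market clears where 28 - p = 2p - 17, i.e. p* = 15 and q* = 13.
Since 22 > 15, the floor is binding.
At p = 22: qd = 28 - 22 = 6 and qs = 2·22 - 17 = 27.
Quantity traded falls to 6. At q = 6 the demand price is 28 - 6 = 22 and the supply price is (17 + 6)/2 = 11.5.
Deadweight loss = ½ · (22 - 11.5) · (13 - 6) = ½ · 10.5 · 7 = 36.75.

36.75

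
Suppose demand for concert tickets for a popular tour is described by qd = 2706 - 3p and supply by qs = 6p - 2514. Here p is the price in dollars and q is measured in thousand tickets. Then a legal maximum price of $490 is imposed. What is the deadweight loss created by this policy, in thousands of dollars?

In a free market, 2706 - 3p = 6p - 2514 gives the equilibrium p* = 580, q* = 966.
The ceiling of 490 is below the equilibrium price 580, so it binds.
At p = 490: qd = 2706 - 3·490 = 1236 and qs = 6·490 - 2514 = 426.
Quantity traded falls to 426. At q = 426 the demand price is (2706 - 426)/3 = 760 and the supply price is (2514 + 426)/6 = 490.
Deadweight loss = ½ · (760 - 490) · (966 - 426) = ½ · 270 · 540 = 72900.

72900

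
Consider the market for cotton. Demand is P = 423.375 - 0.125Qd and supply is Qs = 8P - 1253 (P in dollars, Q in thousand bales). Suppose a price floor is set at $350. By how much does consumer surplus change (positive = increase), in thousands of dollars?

-49620

Rearranging demand gives Qd = 3387 - 8P. Without the control the market clears where 3387 - 8P = 8P - 1253, i.e. P* = 290 and Q* = 1067.
Since 350 > 290, the floor is binding.
At P = 350: Qd = 3387 - 8·350 = 587 and Qs = 8·350 - 1253 = 1547.
Consumer surplus without the control is ½ · (423.375 - 290) · 1067 = 71155.5625.
With the floor, consumers buy 587 units at 350, so CS = ½ · (423.375 - 350) · 587 = 21535.5625.
Change in consumer surplus = 21535.5625 - 71155.5625 = -49620.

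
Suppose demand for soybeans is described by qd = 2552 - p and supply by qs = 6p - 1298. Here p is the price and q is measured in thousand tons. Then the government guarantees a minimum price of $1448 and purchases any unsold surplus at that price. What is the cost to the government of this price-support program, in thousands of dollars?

Setting quantity demanded equal to quantity supplied, 2552 - p = 6p - 1298, gives p* = 550 and q* = 2002.
Since 1448 > 550, the floor is binding.
At p = 1448: qd = 2552 - 1448 = 1104 and qs = 6·1448 - 1298 = 7390.
Surplus = qs - qd = 6286.
Government expenditure = surplus × support price = 6286 × 1448 = 9102128.

9102128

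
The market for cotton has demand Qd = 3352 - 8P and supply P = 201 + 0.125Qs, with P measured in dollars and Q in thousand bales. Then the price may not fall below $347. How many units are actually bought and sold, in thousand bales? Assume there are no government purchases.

Rearranging supply gives Qs = 8P - 1608. In a free market, 3352 - 8P = 8P - 1608 gives the equilibrium P* = 310, Q* = 872.
Since 347 > 310, the floor is binding.
At P = 347: Qd = 3352 - 8·347 = 576 and Qs = 8·347 - 1608 = 1168.
The quantity actually transacted is the short side, demand: 576.

576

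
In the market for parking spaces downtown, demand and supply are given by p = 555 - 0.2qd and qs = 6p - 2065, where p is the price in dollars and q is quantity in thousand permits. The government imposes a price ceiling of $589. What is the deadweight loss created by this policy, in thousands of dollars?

0

Rearranging demand gives qd = 2775 - 5p. Equilibrium: 2775 - 5p = 6p - 2065, so 4840 = 11p and p* = 440, q* = 575.
Since 589 is above p* = 440, the ceiling does not bind and the free-market outcome prevails.
Since the control does not bind, no trades are prevented and deadweight loss is zero.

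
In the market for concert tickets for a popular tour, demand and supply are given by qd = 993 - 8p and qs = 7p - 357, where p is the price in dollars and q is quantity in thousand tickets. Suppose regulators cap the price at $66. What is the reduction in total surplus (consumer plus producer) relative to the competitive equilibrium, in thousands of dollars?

Without the control the market clears where 993 - 8p = 7p - 357, i.e. p* = 90 and q* = 273.
Because the ceiling (66) lies below the market-clearing price, it is binding.
At p = 66: qd = 993 - 8·66 = 465 and qs = 7·66 - 357 = 105.
Quantity traded falls to 105. At q = 105 the demand price is (993 - 105)/8 = 111 and the supply price is (357 + 105)/7 = 66.
Deadweight loss = ½ · (111 - 66) · (273 - 105) = ½ · 45 · 168 = 3780.

3780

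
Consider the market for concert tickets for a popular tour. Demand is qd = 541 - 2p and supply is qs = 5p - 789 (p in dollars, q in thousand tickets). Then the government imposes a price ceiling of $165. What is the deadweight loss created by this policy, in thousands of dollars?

Without the control the market clears where 541 - 2p = 5p - 789, i.e. p* = 190 and q* = 161.
Since 165 < 190, the ceiling is binding.
At p = 165: qd = 541 - 2·165 = 211 and qs = 5·165 - 789 = 36.
Quantity traded falls to 36. At q = 36 the demand price is (541 - 36)/2 = 252.5 and the supply price is (789 + 36)/5 = 165.
Deadweight loss = ½ · (252.5 - 165) · (161 - 36) = ½ · 87.5 · 125 = 5468.75.

5468.75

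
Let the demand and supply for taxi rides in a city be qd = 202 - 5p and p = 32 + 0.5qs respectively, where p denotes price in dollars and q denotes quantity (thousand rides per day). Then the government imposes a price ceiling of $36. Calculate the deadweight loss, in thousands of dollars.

5.6

Rearranging supply gives qs = 2p - 64. Without the control the market clears where 202 - 5p = 2p - 64, i.e. p* = 38 and q* = 12.
Because the ceiling (36) lies below the market-clearing price, it is binding.
At p = 36: qd = 202 - 5·36 = 22 and qs = 2·36 - 64 = 8.
Quantity traded falls to 8. At q = 8 the demand price is (202 - 8)/5 = 38.8 and the supply price is (64 + 8)/2 = 36.
Deadweight loss = ½ · (38.8 - 36) · (12 - 8) = ½ · 2.8 · 4 = 5.6.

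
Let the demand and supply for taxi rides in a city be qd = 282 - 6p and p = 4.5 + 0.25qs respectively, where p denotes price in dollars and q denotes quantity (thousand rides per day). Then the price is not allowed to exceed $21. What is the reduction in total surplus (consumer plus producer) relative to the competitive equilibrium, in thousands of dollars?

270

Rearranging supply gives qs = 4p - 18. Setting quantity demanded equal to quantity supplied, 282 - 6p = 4p - 18, gives p* = 30 and q* = 102.
Because the ceiling (21) lies below the market-clearing price, it is binding.
At p = 21: qd = 282 - 6·21 = 156 and qs = 4·21 - 18 = 66.
Quantity traded falls to 66. At q = 66 the demand price is (282 - 66)/6 = 36 and the supply price is (18 + 66)/4 = 21.
Deadweight loss = ½ · (36 - 21) · (102 - 66) = ½ · 15 · 36 = 270.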